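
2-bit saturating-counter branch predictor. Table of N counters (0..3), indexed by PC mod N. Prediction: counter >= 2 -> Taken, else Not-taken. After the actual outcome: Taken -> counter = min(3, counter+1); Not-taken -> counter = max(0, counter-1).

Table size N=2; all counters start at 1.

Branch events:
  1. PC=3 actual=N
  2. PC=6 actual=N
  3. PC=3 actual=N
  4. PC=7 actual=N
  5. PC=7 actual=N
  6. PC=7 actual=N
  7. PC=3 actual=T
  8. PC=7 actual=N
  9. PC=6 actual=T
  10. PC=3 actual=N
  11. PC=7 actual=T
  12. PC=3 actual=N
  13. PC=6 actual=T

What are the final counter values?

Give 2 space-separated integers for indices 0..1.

Ev 1: PC=3 idx=1 pred=N actual=N -> ctr[1]=0
Ev 2: PC=6 idx=0 pred=N actual=N -> ctr[0]=0
Ev 3: PC=3 idx=1 pred=N actual=N -> ctr[1]=0
Ev 4: PC=7 idx=1 pred=N actual=N -> ctr[1]=0
Ev 5: PC=7 idx=1 pred=N actual=N -> ctr[1]=0
Ev 6: PC=7 idx=1 pred=N actual=N -> ctr[1]=0
Ev 7: PC=3 idx=1 pred=N actual=T -> ctr[1]=1
Ev 8: PC=7 idx=1 pred=N actual=N -> ctr[1]=0
Ev 9: PC=6 idx=0 pred=N actual=T -> ctr[0]=1
Ev 10: PC=3 idx=1 pred=N actual=N -> ctr[1]=0
Ev 11: PC=7 idx=1 pred=N actual=T -> ctr[1]=1
Ev 12: PC=3 idx=1 pred=N actual=N -> ctr[1]=0
Ev 13: PC=6 idx=0 pred=N actual=T -> ctr[0]=2

Answer: 2 0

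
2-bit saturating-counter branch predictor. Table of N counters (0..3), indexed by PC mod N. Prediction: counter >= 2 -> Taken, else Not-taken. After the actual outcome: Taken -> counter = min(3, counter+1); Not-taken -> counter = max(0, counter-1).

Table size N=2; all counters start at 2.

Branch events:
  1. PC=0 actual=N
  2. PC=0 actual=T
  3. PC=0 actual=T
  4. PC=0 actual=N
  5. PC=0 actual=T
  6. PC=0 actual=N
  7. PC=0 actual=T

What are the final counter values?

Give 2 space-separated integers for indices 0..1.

Ev 1: PC=0 idx=0 pred=T actual=N -> ctr[0]=1
Ev 2: PC=0 idx=0 pred=N actual=T -> ctr[0]=2
Ev 3: PC=0 idx=0 pred=T actual=T -> ctr[0]=3
Ev 4: PC=0 idx=0 pred=T actual=N -> ctr[0]=2
Ev 5: PC=0 idx=0 pred=T actual=T -> ctr[0]=3
Ev 6: PC=0 idx=0 pred=T actual=N -> ctr[0]=2
Ev 7: PC=0 idx=0 pred=T actual=T -> ctr[0]=3

Answer: 3 2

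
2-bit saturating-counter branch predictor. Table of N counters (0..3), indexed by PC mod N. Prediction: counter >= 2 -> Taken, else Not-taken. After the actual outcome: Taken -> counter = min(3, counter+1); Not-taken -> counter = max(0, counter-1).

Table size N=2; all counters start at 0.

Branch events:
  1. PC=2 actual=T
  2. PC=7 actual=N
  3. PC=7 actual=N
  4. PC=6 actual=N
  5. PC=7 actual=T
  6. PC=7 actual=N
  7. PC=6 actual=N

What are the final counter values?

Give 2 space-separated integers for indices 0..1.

Answer: 0 0

Derivation:
Ev 1: PC=2 idx=0 pred=N actual=T -> ctr[0]=1
Ev 2: PC=7 idx=1 pred=N actual=N -> ctr[1]=0
Ev 3: PC=7 idx=1 pred=N actual=N -> ctr[1]=0
Ev 4: PC=6 idx=0 pred=N actual=N -> ctr[0]=0
Ev 5: PC=7 idx=1 pred=N actual=T -> ctr[1]=1
Ev 6: PC=7 idx=1 pred=N actual=N -> ctr[1]=0
Ev 7: PC=6 idx=0 pred=N actual=N -> ctr[0]=0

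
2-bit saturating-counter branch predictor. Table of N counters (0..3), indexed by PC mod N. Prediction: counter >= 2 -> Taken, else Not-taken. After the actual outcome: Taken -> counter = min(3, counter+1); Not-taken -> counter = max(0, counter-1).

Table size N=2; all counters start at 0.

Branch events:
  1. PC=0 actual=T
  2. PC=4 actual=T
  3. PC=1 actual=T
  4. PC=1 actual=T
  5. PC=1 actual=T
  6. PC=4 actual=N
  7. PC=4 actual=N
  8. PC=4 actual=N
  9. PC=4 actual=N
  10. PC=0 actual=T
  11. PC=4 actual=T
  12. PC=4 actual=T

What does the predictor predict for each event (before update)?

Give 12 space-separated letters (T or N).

Ev 1: PC=0 idx=0 pred=N actual=T -> ctr[0]=1
Ev 2: PC=4 idx=0 pred=N actual=T -> ctr[0]=2
Ev 3: PC=1 idx=1 pred=N actual=T -> ctr[1]=1
Ev 4: PC=1 idx=1 pred=N actual=T -> ctr[1]=2
Ev 5: PC=1 idx=1 pred=T actual=T -> ctr[1]=3
Ev 6: PC=4 idx=0 pred=T actual=N -> ctr[0]=1
Ev 7: PC=4 idx=0 pred=N actual=N -> ctr[0]=0
Ev 8: PC=4 idx=0 pred=N actual=N -> ctr[0]=0
Ev 9: PC=4 idx=0 pred=N actual=N -> ctr[0]=0
Ev 10: PC=0 idx=0 pred=N actual=T -> ctr[0]=1
Ev 11: PC=4 idx=0 pred=N actual=T -> ctr[0]=2
Ev 12: PC=4 idx=0 pred=T actual=T -> ctr[0]=3

Answer: N N N N T T N N N N N T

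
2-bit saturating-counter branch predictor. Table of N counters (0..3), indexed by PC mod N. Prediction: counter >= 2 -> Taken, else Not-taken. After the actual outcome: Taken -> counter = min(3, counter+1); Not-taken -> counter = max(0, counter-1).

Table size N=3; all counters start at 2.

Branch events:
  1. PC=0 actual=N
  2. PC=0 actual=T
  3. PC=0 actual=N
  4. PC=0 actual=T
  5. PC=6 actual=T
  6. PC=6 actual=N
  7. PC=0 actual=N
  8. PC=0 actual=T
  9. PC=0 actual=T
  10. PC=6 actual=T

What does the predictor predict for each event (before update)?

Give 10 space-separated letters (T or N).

Ev 1: PC=0 idx=0 pred=T actual=N -> ctr[0]=1
Ev 2: PC=0 idx=0 pred=N actual=T -> ctr[0]=2
Ev 3: PC=0 idx=0 pred=T actual=N -> ctr[0]=1
Ev 4: PC=0 idx=0 pred=N actual=T -> ctr[0]=2
Ev 5: PC=6 idx=0 pred=T actual=T -> ctr[0]=3
Ev 6: PC=6 idx=0 pred=T actual=N -> ctr[0]=2
Ev 7: PC=0 idx=0 pred=T actual=N -> ctr[0]=1
Ev 8: PC=0 idx=0 pred=N actual=T -> ctr[0]=2
Ev 9: PC=0 idx=0 pred=T actual=T -> ctr[0]=3
Ev 10: PC=6 idx=0 pred=T actual=T -> ctr[0]=3

Answer: T N T N T T T N T T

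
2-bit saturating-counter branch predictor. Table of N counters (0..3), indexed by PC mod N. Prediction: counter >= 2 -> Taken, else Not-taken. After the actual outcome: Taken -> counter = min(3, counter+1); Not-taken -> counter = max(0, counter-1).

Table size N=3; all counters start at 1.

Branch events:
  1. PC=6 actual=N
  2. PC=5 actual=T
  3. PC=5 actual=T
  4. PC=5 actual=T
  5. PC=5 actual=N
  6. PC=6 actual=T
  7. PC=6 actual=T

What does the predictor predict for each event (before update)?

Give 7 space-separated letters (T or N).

Answer: N N T T T N N

Derivation:
Ev 1: PC=6 idx=0 pred=N actual=N -> ctr[0]=0
Ev 2: PC=5 idx=2 pred=N actual=T -> ctr[2]=2
Ev 3: PC=5 idx=2 pred=T actual=T -> ctr[2]=3
Ev 4: PC=5 idx=2 pred=T actual=T -> ctr[2]=3
Ev 5: PC=5 idx=2 pred=T actual=N -> ctr[2]=2
Ev 6: PC=6 idx=0 pred=N actual=T -> ctr[0]=1
Ev 7: PC=6 idx=0 pred=N actual=T -> ctr[0]=2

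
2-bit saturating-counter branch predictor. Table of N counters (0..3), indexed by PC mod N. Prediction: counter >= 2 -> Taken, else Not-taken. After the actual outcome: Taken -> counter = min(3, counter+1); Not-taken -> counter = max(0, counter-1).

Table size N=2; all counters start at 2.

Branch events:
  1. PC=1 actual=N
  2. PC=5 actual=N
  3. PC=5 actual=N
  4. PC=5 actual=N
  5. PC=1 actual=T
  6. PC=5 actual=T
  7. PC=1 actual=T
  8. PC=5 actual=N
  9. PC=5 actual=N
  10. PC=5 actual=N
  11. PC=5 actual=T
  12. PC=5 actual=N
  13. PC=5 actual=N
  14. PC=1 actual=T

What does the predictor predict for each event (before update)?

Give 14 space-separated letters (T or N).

Answer: T N N N N N T T T N N N N N

Derivation:
Ev 1: PC=1 idx=1 pred=T actual=N -> ctr[1]=1
Ev 2: PC=5 idx=1 pred=N actual=N -> ctr[1]=0
Ev 3: PC=5 idx=1 pred=N actual=N -> ctr[1]=0
Ev 4: PC=5 idx=1 pred=N actual=N -> ctr[1]=0
Ev 5: PC=1 idx=1 pred=N actual=T -> ctr[1]=1
Ev 6: PC=5 idx=1 pred=N actual=T -> ctr[1]=2
Ev 7: PC=1 idx=1 pred=T actual=T -> ctr[1]=3
Ev 8: PC=5 idx=1 pred=T actual=N -> ctr[1]=2
Ev 9: PC=5 idx=1 pred=T actual=N -> ctr[1]=1
Ev 10: PC=5 idx=1 pred=N actual=N -> ctr[1]=0
Ev 11: PC=5 idx=1 pred=N actual=T -> ctr[1]=1
Ev 12: PC=5 idx=1 pred=N actual=N -> ctr[1]=0
Ev 13: PC=5 idx=1 pred=N actual=N -> ctr[1]=0
Ev 14: PC=1 idx=1 pred=N actual=T -> ctr[1]=1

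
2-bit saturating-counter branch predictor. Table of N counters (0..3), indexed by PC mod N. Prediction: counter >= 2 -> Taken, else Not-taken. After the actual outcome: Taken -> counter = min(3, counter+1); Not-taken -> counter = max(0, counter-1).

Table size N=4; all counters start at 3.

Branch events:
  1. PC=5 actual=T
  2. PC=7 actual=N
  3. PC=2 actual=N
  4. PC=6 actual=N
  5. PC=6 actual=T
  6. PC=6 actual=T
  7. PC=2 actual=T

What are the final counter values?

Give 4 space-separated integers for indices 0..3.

Answer: 3 3 3 2

Derivation:
Ev 1: PC=5 idx=1 pred=T actual=T -> ctr[1]=3
Ev 2: PC=7 idx=3 pred=T actual=N -> ctr[3]=2
Ev 3: PC=2 idx=2 pred=T actual=N -> ctr[2]=2
Ev 4: PC=6 idx=2 pred=T actual=N -> ctr[2]=1
Ev 5: PC=6 idx=2 pred=N actual=T -> ctr[2]=2
Ev 6: PC=6 idx=2 pred=T actual=T -> ctr[2]=3
Ev 7: PC=2 idx=2 pred=T actual=T -> ctr[2]=3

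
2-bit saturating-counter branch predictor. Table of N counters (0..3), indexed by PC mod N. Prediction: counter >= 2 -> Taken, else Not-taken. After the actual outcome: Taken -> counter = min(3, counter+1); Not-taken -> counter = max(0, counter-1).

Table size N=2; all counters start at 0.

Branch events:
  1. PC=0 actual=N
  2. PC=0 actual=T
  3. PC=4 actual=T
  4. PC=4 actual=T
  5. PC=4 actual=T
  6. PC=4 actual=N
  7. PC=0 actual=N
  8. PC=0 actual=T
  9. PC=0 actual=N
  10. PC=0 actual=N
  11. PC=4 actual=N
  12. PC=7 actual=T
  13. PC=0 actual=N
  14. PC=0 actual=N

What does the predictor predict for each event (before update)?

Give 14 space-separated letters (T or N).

Answer: N N N T T T T N T N N N N N

Derivation:
Ev 1: PC=0 idx=0 pred=N actual=N -> ctr[0]=0
Ev 2: PC=0 idx=0 pred=N actual=T -> ctr[0]=1
Ev 3: PC=4 idx=0 pred=N actual=T -> ctr[0]=2
Ev 4: PC=4 idx=0 pred=T actual=T -> ctr[0]=3
Ev 5: PC=4 idx=0 pred=T actual=T -> ctr[0]=3
Ev 6: PC=4 idx=0 pred=T actual=N -> ctr[0]=2
Ev 7: PC=0 idx=0 pred=T actual=N -> ctr[0]=1
Ev 8: PC=0 idx=0 pred=N actual=T -> ctr[0]=2
Ev 9: PC=0 idx=0 pred=T actual=N -> ctr[0]=1
Ev 10: PC=0 idx=0 pred=N actual=N -> ctr[0]=0
Ev 11: PC=4 idx=0 pred=N actual=N -> ctr[0]=0
Ev 12: PC=7 idx=1 pred=N actual=T -> ctr[1]=1
Ev 13: PC=0 idx=0 pred=N actual=N -> ctr[0]=0
Ev 14: PC=0 idx=0 pred=N actual=N -> ctr[0]=0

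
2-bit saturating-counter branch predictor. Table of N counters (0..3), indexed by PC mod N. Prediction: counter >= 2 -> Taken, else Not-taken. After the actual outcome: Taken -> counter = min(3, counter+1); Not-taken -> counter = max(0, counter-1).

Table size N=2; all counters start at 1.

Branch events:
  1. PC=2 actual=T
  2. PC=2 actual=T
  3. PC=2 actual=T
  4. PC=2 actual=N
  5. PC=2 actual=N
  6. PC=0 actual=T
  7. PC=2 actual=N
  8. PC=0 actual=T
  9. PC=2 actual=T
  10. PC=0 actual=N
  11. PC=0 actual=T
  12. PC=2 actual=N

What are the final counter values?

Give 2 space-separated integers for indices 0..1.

Ev 1: PC=2 idx=0 pred=N actual=T -> ctr[0]=2
Ev 2: PC=2 idx=0 pred=T actual=T -> ctr[0]=3
Ev 3: PC=2 idx=0 pred=T actual=T -> ctr[0]=3
Ev 4: PC=2 idx=0 pred=T actual=N -> ctr[0]=2
Ev 5: PC=2 idx=0 pred=T actual=N -> ctr[0]=1
Ev 6: PC=0 idx=0 pred=N actual=T -> ctr[0]=2
Ev 7: PC=2 idx=0 pred=T actual=N -> ctr[0]=1
Ev 8: PC=0 idx=0 pred=N actual=T -> ctr[0]=2
Ev 9: PC=2 idx=0 pred=T actual=T -> ctr[0]=3
Ev 10: PC=0 idx=0 pred=T actual=N -> ctr[0]=2
Ev 11: PC=0 idx=0 pred=T actual=T -> ctr[0]=3
Ev 12: PC=2 idx=0 pred=T actual=N -> ctr[0]=2

Answer: 2 1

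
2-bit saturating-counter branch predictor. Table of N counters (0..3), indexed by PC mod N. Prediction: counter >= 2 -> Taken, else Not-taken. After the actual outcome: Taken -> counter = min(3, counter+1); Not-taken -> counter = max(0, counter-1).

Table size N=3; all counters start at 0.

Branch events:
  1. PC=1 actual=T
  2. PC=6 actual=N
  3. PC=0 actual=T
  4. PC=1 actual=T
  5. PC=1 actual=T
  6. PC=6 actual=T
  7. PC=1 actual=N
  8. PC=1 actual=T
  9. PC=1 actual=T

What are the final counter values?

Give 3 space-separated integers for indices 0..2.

Ev 1: PC=1 idx=1 pred=N actual=T -> ctr[1]=1
Ev 2: PC=6 idx=0 pred=N actual=N -> ctr[0]=0
Ev 3: PC=0 idx=0 pred=N actual=T -> ctr[0]=1
Ev 4: PC=1 idx=1 pred=N actual=T -> ctr[1]=2
Ev 5: PC=1 idx=1 pred=T actual=T -> ctr[1]=3
Ev 6: PC=6 idx=0 pred=N actual=T -> ctr[0]=2
Ev 7: PC=1 idx=1 pred=T actual=N -> ctr[1]=2
Ev 8: PC=1 idx=1 pred=T actual=T -> ctr[1]=3
Ev 9: PC=1 idx=1 pred=T actual=T -> ctr[1]=3

Answer: 2 3 0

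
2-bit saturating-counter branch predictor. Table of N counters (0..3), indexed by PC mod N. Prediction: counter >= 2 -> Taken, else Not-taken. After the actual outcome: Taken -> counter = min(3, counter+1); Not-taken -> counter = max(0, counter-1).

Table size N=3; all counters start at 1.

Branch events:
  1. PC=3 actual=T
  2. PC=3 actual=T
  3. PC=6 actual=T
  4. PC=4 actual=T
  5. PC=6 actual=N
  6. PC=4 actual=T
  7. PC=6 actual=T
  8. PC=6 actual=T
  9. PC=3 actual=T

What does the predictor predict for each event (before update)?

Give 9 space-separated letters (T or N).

Ev 1: PC=3 idx=0 pred=N actual=T -> ctr[0]=2
Ev 2: PC=3 idx=0 pred=T actual=T -> ctr[0]=3
Ev 3: PC=6 idx=0 pred=T actual=T -> ctr[0]=3
Ev 4: PC=4 idx=1 pred=N actual=T -> ctr[1]=2
Ev 5: PC=6 idx=0 pred=T actual=N -> ctr[0]=2
Ev 6: PC=4 idx=1 pred=T actual=T -> ctr[1]=3
Ev 7: PC=6 idx=0 pred=T actual=T -> ctr[0]=3
Ev 8: PC=6 idx=0 pred=T actual=T -> ctr[0]=3
Ev 9: PC=3 idx=0 pred=T actual=T -> ctr[0]=3

Answer: N T T N T T T T T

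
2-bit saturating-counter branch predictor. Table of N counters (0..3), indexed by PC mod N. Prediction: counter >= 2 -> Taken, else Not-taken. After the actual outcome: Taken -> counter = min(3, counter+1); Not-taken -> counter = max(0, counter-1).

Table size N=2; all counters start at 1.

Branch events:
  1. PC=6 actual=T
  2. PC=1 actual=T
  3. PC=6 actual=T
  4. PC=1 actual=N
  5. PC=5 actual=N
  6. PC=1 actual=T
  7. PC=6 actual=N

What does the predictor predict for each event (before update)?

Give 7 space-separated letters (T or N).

Answer: N N T T N N T

Derivation:
Ev 1: PC=6 idx=0 pred=N actual=T -> ctr[0]=2
Ev 2: PC=1 idx=1 pred=N actual=T -> ctr[1]=2
Ev 3: PC=6 idx=0 pred=T actual=T -> ctr[0]=3
Ev 4: PC=1 idx=1 pred=T actual=N -> ctr[1]=1
Ev 5: PC=5 idx=1 pred=N actual=N -> ctr[1]=0
Ev 6: PC=1 idx=1 pred=N actual=T -> ctr[1]=1
Ev 7: PC=6 idx=0 pred=T actual=N -> ctr[0]=2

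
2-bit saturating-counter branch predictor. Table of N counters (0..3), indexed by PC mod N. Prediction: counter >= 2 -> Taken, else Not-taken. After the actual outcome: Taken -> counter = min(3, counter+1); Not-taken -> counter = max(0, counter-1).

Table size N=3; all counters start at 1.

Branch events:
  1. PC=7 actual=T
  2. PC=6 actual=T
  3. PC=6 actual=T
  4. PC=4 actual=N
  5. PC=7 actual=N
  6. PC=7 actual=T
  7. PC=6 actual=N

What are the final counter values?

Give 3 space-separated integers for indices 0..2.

Answer: 2 1 1

Derivation:
Ev 1: PC=7 idx=1 pred=N actual=T -> ctr[1]=2
Ev 2: PC=6 idx=0 pred=N actual=T -> ctr[0]=2
Ev 3: PC=6 idx=0 pred=T actual=T -> ctr[0]=3
Ev 4: PC=4 idx=1 pred=T actual=N -> ctr[1]=1
Ev 5: PC=7 idx=1 pred=N actual=N -> ctr[1]=0
Ev 6: PC=7 idx=1 pred=N actual=T -> ctr[1]=1
Ev 7: PC=6 idx=0 pred=T actual=N -> ctr[0]=2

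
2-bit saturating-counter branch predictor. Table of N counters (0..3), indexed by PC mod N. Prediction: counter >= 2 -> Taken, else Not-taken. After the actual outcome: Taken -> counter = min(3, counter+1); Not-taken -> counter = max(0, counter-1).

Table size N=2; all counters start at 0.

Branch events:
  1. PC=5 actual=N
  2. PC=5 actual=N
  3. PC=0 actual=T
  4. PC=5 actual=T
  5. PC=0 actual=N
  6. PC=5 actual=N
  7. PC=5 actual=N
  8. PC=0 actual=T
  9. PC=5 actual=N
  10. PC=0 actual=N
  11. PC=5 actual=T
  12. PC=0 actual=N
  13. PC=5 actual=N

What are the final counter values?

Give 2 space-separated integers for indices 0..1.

Ev 1: PC=5 idx=1 pred=N actual=N -> ctr[1]=0
Ev 2: PC=5 idx=1 pred=N actual=N -> ctr[1]=0
Ev 3: PC=0 idx=0 pred=N actual=T -> ctr[0]=1
Ev 4: PC=5 idx=1 pred=N actual=T -> ctr[1]=1
Ev 5: PC=0 idx=0 pred=N actual=N -> ctr[0]=0
Ev 6: PC=5 idx=1 pred=N actual=N -> ctr[1]=0
Ev 7: PC=5 idx=1 pred=N actual=N -> ctr[1]=0
Ev 8: PC=0 idx=0 pred=N actual=T -> ctr[0]=1
Ev 9: PC=5 idx=1 pred=N actual=N -> ctr[1]=0
Ev 10: PC=0 idx=0 pred=N actual=N -> ctr[0]=0
Ev 11: PC=5 idx=1 pred=N actual=T -> ctr[1]=1
Ev 12: PC=0 idx=0 pred=N actual=N -> ctr[0]=0
Ev 13: PC=5 idx=1 pred=N actual=N -> ctr[1]=0

Answer: 0 0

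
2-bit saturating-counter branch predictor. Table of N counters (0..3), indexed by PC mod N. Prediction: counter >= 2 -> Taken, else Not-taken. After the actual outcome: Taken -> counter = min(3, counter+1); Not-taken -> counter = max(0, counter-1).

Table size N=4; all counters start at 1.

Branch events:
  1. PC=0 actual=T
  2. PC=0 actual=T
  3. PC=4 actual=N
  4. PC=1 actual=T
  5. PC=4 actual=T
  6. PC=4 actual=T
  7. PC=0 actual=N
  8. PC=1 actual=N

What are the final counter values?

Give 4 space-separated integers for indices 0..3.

Ev 1: PC=0 idx=0 pred=N actual=T -> ctr[0]=2
Ev 2: PC=0 idx=0 pred=T actual=T -> ctr[0]=3
Ev 3: PC=4 idx=0 pred=T actual=N -> ctr[0]=2
Ev 4: PC=1 idx=1 pred=N actual=T -> ctr[1]=2
Ev 5: PC=4 idx=0 pred=T actual=T -> ctr[0]=3
Ev 6: PC=4 idx=0 pred=T actual=T -> ctr[0]=3
Ev 7: PC=0 idx=0 pred=T actual=N -> ctr[0]=2
Ev 8: PC=1 idx=1 pred=T actual=N -> ctr[1]=1

Answer: 2 1 1 1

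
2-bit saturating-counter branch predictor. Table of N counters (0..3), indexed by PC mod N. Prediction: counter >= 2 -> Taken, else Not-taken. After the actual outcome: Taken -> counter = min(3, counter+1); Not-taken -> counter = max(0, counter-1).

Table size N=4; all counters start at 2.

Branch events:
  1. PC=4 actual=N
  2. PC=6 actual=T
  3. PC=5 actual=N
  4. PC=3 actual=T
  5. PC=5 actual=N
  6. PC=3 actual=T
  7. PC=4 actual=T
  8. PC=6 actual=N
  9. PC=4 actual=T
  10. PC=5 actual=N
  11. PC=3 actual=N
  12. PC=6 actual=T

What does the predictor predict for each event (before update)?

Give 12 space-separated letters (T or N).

Answer: T T T T N T N T T N T T

Derivation:
Ev 1: PC=4 idx=0 pred=T actual=N -> ctr[0]=1
Ev 2: PC=6 idx=2 pred=T actual=T -> ctr[2]=3
Ev 3: PC=5 idx=1 pred=T actual=N -> ctr[1]=1
Ev 4: PC=3 idx=3 pred=T actual=T -> ctr[3]=3
Ev 5: PC=5 idx=1 pred=N actual=N -> ctr[1]=0
Ev 6: PC=3 idx=3 pred=T actual=T -> ctr[3]=3
Ev 7: PC=4 idx=0 pred=N actual=T -> ctr[0]=2
Ev 8: PC=6 idx=2 pred=T actual=N -> ctr[2]=2
Ev 9: PC=4 idx=0 pred=T actual=T -> ctr[0]=3
Ev 10: PC=5 idx=1 pred=N actual=N -> ctr[1]=0
Ev 11: PC=3 idx=3 pred=T actual=N -> ctr[3]=2
Ev 12: PC=6 idx=2 pred=T actual=T -> ctr[2]=3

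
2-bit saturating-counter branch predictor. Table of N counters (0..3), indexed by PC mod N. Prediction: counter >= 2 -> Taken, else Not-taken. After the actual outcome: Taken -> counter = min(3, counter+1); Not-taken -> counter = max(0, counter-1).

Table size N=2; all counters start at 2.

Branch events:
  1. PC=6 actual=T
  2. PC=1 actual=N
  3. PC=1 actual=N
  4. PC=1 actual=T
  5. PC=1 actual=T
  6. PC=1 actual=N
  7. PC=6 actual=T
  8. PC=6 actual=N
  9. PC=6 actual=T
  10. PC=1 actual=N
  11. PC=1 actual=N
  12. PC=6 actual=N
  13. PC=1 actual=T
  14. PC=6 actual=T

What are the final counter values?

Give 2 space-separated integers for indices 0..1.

Answer: 3 1

Derivation:
Ev 1: PC=6 idx=0 pred=T actual=T -> ctr[0]=3
Ev 2: PC=1 idx=1 pred=T actual=N -> ctr[1]=1
Ev 3: PC=1 idx=1 pred=N actual=N -> ctr[1]=0
Ev 4: PC=1 idx=1 pred=N actual=T -> ctr[1]=1
Ev 5: PC=1 idx=1 pred=N actual=T -> ctr[1]=2
Ev 6: PC=1 idx=1 pred=T actual=N -> ctr[1]=1
Ev 7: PC=6 idx=0 pred=T actual=T -> ctr[0]=3
Ev 8: PC=6 idx=0 pred=T actual=N -> ctr[0]=2
Ev 9: PC=6 idx=0 pred=T actual=T -> ctr[0]=3
Ev 10: PC=1 idx=1 pred=N actual=N -> ctr[1]=0
Ev 11: PC=1 idx=1 pred=N actual=N -> ctr[1]=0
Ev 12: PC=6 idx=0 pred=T actual=N -> ctr[0]=2
Ev 13: PC=1 idx=1 pred=N actual=T -> ctr[1]=1
Ev 14: PC=6 idx=0 pred=T actual=T -> ctr[0]=3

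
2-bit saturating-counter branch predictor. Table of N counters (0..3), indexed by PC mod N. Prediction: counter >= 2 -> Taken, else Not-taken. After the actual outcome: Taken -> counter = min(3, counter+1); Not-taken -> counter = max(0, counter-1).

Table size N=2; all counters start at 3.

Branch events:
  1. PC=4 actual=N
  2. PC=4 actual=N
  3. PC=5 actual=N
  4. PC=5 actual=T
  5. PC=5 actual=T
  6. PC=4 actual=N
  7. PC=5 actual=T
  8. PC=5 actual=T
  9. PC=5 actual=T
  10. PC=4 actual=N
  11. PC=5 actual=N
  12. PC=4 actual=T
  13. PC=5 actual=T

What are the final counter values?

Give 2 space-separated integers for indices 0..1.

Answer: 1 3

Derivation:
Ev 1: PC=4 idx=0 pred=T actual=N -> ctr[0]=2
Ev 2: PC=4 idx=0 pred=T actual=N -> ctr[0]=1
Ev 3: PC=5 idx=1 pred=T actual=N -> ctr[1]=2
Ev 4: PC=5 idx=1 pred=T actual=T -> ctr[1]=3
Ev 5: PC=5 idx=1 pred=T actual=T -> ctr[1]=3
Ev 6: PC=4 idx=0 pred=N actual=N -> ctr[0]=0
Ev 7: PC=5 idx=1 pred=T actual=T -> ctr[1]=3
Ev 8: PC=5 idx=1 pred=T actual=T -> ctr[1]=3
Ev 9: PC=5 idx=1 pred=T actual=T -> ctr[1]=3
Ev 10: PC=4 idx=0 pred=N actual=N -> ctr[0]=0
Ev 11: PC=5 idx=1 pred=T actual=N -> ctr[1]=2
Ev 12: PC=4 idx=0 pred=N actual=T -> ctr[0]=1
Ev 13: PC=5 idx=1 pred=T actual=T -> ctr[1]=3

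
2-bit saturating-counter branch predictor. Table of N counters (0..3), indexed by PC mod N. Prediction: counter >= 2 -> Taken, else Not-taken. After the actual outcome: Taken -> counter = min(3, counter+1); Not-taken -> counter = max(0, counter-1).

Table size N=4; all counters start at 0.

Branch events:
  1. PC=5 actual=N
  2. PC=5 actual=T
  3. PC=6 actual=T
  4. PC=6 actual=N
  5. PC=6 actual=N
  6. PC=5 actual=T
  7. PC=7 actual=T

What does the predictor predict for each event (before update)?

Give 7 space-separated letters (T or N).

Answer: N N N N N N N

Derivation:
Ev 1: PC=5 idx=1 pred=N actual=N -> ctr[1]=0
Ev 2: PC=5 idx=1 pred=N actual=T -> ctr[1]=1
Ev 3: PC=6 idx=2 pred=N actual=T -> ctr[2]=1
Ev 4: PC=6 idx=2 pred=N actual=N -> ctr[2]=0
Ev 5: PC=6 idx=2 pred=N actual=N -> ctr[2]=0
Ev 6: PC=5 idx=1 pred=N actual=T -> ctr[1]=2
Ev 7: PC=7 idx=3 pred=N actual=T -> ctr[3]=1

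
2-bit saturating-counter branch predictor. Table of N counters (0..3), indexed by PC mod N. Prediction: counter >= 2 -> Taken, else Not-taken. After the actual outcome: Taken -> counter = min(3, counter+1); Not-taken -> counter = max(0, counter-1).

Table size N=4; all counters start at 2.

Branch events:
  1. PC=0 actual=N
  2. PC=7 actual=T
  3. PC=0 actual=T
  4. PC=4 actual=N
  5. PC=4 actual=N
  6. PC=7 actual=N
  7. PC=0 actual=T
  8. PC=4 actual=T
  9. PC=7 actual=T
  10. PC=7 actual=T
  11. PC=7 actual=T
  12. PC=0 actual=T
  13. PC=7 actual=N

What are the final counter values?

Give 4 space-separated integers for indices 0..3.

Answer: 3 2 2 2

Derivation:
Ev 1: PC=0 idx=0 pred=T actual=N -> ctr[0]=1
Ev 2: PC=7 idx=3 pred=T actual=T -> ctr[3]=3
Ev 3: PC=0 idx=0 pred=N actual=T -> ctr[0]=2
Ev 4: PC=4 idx=0 pred=T actual=N -> ctr[0]=1
Ev 5: PC=4 idx=0 pred=N actual=N -> ctr[0]=0
Ev 6: PC=7 idx=3 pred=T actual=N -> ctr[3]=2
Ev 7: PC=0 idx=0 pred=N actual=T -> ctr[0]=1
Ev 8: PC=4 idx=0 pred=N actual=T -> ctr[0]=2
Ev 9: PC=7 idx=3 pred=T actual=T -> ctr[3]=3
Ev 10: PC=7 idx=3 pred=T actual=T -> ctr[3]=3
Ev 11: PC=7 idx=3 pred=T actual=T -> ctr[3]=3
Ev 12: PC=0 idx=0 pred=T actual=T -> ctr[0]=3
Ev 13: PC=7 idx=3 pred=T actual=N -> ctr[3]=2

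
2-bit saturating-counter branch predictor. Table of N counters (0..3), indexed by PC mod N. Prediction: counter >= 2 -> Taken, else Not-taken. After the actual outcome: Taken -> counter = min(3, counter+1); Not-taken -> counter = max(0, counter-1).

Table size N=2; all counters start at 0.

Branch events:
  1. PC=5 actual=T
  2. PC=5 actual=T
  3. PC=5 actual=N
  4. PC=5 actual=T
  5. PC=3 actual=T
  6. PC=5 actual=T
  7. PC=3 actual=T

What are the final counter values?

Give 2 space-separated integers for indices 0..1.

Ev 1: PC=5 idx=1 pred=N actual=T -> ctr[1]=1
Ev 2: PC=5 idx=1 pred=N actual=T -> ctr[1]=2
Ev 3: PC=5 idx=1 pred=T actual=N -> ctr[1]=1
Ev 4: PC=5 idx=1 pred=N actual=T -> ctr[1]=2
Ev 5: PC=3 idx=1 pred=T actual=T -> ctr[1]=3
Ev 6: PC=5 idx=1 pred=T actual=T -> ctr[1]=3
Ev 7: PC=3 idx=1 pred=T actual=T -> ctr[1]=3

Answer: 0 3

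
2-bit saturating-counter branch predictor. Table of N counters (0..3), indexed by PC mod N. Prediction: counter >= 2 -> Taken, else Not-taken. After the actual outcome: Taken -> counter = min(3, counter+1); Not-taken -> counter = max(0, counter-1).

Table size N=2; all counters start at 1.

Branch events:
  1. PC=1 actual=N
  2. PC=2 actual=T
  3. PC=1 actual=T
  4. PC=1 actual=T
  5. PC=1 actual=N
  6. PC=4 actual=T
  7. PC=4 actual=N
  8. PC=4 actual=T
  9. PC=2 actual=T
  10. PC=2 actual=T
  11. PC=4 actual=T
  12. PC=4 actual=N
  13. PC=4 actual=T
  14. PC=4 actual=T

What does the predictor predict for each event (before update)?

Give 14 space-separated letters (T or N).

Answer: N N N N T T T T T T T T T T

Derivation:
Ev 1: PC=1 idx=1 pred=N actual=N -> ctr[1]=0
Ev 2: PC=2 idx=0 pred=N actual=T -> ctr[0]=2
Ev 3: PC=1 idx=1 pred=N actual=T -> ctr[1]=1
Ev 4: PC=1 idx=1 pred=N actual=T -> ctr[1]=2
Ev 5: PC=1 idx=1 pred=T actual=N -> ctr[1]=1
Ev 6: PC=4 idx=0 pred=T actual=T -> ctr[0]=3
Ev 7: PC=4 idx=0 pred=T actual=N -> ctr[0]=2
Ev 8: PC=4 idx=0 pred=T actual=T -> ctr[0]=3
Ev 9: PC=2 idx=0 pred=T actual=T -> ctr[0]=3
Ev 10: PC=2 idx=0 pred=T actual=T -> ctr[0]=3
Ev 11: PC=4 idx=0 pred=T actual=T -> ctr[0]=3
Ev 12: PC=4 idx=0 pred=T actual=N -> ctr[0]=2
Ev 13: PC=4 idx=0 pred=T actual=T -> ctr[0]=3
Ev 14: PC=4 idx=0 pred=T actual=T -> ctr[0]=3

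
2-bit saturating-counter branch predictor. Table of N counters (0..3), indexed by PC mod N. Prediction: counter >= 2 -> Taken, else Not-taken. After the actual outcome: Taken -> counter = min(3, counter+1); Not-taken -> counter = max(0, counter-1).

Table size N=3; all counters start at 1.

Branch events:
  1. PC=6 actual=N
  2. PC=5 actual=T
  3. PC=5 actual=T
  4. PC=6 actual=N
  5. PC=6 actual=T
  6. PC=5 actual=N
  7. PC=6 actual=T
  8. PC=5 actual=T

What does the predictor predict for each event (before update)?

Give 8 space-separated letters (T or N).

Answer: N N T N N T N T

Derivation:
Ev 1: PC=6 idx=0 pred=N actual=N -> ctr[0]=0
Ev 2: PC=5 idx=2 pred=N actual=T -> ctr[2]=2
Ev 3: PC=5 idx=2 pred=T actual=T -> ctr[2]=3
Ev 4: PC=6 idx=0 pred=N actual=N -> ctr[0]=0
Ev 5: PC=6 idx=0 pred=N actual=T -> ctr[0]=1
Ev 6: PC=5 idx=2 pred=T actual=N -> ctr[2]=2
Ev 7: PC=6 idx=0 pred=N actual=T -> ctr[0]=2
Ev 8: PC=5 idx=2 pred=T actual=T -> ctr[2]=3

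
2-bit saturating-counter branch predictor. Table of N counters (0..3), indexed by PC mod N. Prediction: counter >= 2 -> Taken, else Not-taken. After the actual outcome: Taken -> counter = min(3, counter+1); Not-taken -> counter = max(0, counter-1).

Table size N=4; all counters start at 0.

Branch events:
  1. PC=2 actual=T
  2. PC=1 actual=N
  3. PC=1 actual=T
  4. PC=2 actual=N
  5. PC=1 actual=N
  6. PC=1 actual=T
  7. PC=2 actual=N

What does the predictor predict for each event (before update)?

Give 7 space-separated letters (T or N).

Answer: N N N N N N N

Derivation:
Ev 1: PC=2 idx=2 pred=N actual=T -> ctr[2]=1
Ev 2: PC=1 idx=1 pred=N actual=N -> ctr[1]=0
Ev 3: PC=1 idx=1 pred=N actual=T -> ctr[1]=1
Ev 4: PC=2 idx=2 pred=N actual=N -> ctr[2]=0
Ev 5: PC=1 idx=1 pred=N actual=N -> ctr[1]=0
Ev 6: PC=1 idx=1 pred=N actual=T -> ctr[1]=1
Ev 7: PC=2 idx=2 pred=N actual=N -> ctr[2]=0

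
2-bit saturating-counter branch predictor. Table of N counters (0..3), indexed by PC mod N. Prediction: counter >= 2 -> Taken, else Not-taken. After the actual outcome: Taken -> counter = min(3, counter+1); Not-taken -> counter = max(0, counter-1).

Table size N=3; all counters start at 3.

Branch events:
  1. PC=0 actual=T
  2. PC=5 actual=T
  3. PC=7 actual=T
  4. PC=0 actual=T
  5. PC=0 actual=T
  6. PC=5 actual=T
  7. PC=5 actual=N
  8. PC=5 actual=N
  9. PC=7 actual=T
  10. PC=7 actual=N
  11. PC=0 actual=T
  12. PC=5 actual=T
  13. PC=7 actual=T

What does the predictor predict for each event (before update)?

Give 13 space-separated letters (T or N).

Answer: T T T T T T T T T T T N T

Derivation:
Ev 1: PC=0 idx=0 pred=T actual=T -> ctr[0]=3
Ev 2: PC=5 idx=2 pred=T actual=T -> ctr[2]=3
Ev 3: PC=7 idx=1 pred=T actual=T -> ctr[1]=3
Ev 4: PC=0 idx=0 pred=T actual=T -> ctr[0]=3
Ev 5: PC=0 idx=0 pred=T actual=T -> ctr[0]=3
Ev 6: PC=5 idx=2 pred=T actual=T -> ctr[2]=3
Ev 7: PC=5 idx=2 pred=T actual=N -> ctr[2]=2
Ev 8: PC=5 idx=2 pred=T actual=N -> ctr[2]=1
Ev 9: PC=7 idx=1 pred=T actual=T -> ctr[1]=3
Ev 10: PC=7 idx=1 pred=T actual=N -> ctr[1]=2
Ev 11: PC=0 idx=0 pred=T actual=T -> ctr[0]=3
Ev 12: PC=5 idx=2 pred=N actual=T -> ctr[2]=2
Ev 13: PC=7 idx=1 pred=T actual=T -> ctr[1]=3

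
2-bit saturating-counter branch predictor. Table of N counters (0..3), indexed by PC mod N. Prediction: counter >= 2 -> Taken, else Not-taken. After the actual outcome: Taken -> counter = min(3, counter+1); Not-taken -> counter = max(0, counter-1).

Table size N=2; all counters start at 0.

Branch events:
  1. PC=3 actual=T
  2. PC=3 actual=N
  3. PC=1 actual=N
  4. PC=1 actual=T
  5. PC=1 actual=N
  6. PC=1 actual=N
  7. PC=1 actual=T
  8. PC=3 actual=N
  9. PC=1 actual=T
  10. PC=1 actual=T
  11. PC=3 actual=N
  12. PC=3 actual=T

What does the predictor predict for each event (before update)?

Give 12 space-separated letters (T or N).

Ev 1: PC=3 idx=1 pred=N actual=T -> ctr[1]=1
Ev 2: PC=3 idx=1 pred=N actual=N -> ctr[1]=0
Ev 3: PC=1 idx=1 pred=N actual=N -> ctr[1]=0
Ev 4: PC=1 idx=1 pred=N actual=T -> ctr[1]=1
Ev 5: PC=1 idx=1 pred=N actual=N -> ctr[1]=0
Ev 6: PC=1 idx=1 pred=N actual=N -> ctr[1]=0
Ev 7: PC=1 idx=1 pred=N actual=T -> ctr[1]=1
Ev 8: PC=3 idx=1 pred=N actual=N -> ctr[1]=0
Ev 9: PC=1 idx=1 pred=N actual=T -> ctr[1]=1
Ev 10: PC=1 idx=1 pred=N actual=T -> ctr[1]=2
Ev 11: PC=3 idx=1 pred=T actual=N -> ctr[1]=1
Ev 12: PC=3 idx=1 pred=N actual=T -> ctr[1]=2

Answer: N N N N N N N N N N T N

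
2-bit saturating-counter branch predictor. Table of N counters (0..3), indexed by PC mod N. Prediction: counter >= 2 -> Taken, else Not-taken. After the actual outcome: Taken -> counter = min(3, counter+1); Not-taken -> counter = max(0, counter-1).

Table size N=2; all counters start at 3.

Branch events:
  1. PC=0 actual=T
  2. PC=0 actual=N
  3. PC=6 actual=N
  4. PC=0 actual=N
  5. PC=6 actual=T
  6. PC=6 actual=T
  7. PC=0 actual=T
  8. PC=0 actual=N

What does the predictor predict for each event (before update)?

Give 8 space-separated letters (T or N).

Answer: T T T N N N T T

Derivation:
Ev 1: PC=0 idx=0 pred=T actual=T -> ctr[0]=3
Ev 2: PC=0 idx=0 pred=T actual=N -> ctr[0]=2
Ev 3: PC=6 idx=0 pred=T actual=N -> ctr[0]=1
Ev 4: PC=0 idx=0 pred=N actual=N -> ctr[0]=0
Ev 5: PC=6 idx=0 pred=N actual=T -> ctr[0]=1
Ev 6: PC=6 idx=0 pred=N actual=T -> ctr[0]=2
Ev 7: PC=0 idx=0 pred=T actual=T -> ctr[0]=3
Ev 8: PC=0 idx=0 pred=T actual=N -> ctr[0]=2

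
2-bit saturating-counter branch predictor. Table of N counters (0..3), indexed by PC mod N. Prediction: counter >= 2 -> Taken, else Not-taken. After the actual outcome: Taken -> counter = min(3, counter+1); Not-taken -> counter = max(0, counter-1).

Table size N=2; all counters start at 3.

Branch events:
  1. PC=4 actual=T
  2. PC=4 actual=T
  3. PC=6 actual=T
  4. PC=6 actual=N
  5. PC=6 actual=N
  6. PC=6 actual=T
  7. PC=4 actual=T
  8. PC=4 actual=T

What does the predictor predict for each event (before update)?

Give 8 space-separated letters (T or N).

Answer: T T T T T N T T

Derivation:
Ev 1: PC=4 idx=0 pred=T actual=T -> ctr[0]=3
Ev 2: PC=4 idx=0 pred=T actual=T -> ctr[0]=3
Ev 3: PC=6 idx=0 pred=T actual=T -> ctr[0]=3
Ev 4: PC=6 idx=0 pred=T actual=N -> ctr[0]=2
Ev 5: PC=6 idx=0 pred=T actual=N -> ctr[0]=1
Ev 6: PC=6 idx=0 pred=N actual=T -> ctr[0]=2
Ev 7: PC=4 idx=0 pred=T actual=T -> ctr[0]=3
Ev 8: PC=4 idx=0 pred=T actual=T -> ctr[0]=3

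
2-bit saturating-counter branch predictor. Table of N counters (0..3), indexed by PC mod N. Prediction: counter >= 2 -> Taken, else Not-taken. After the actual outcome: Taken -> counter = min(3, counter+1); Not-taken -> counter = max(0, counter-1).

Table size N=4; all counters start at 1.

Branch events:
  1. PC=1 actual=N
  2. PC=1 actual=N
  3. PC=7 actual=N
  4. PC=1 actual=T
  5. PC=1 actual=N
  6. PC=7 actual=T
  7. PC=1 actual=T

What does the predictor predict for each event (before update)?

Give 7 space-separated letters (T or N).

Answer: N N N N N N N

Derivation:
Ev 1: PC=1 idx=1 pred=N actual=N -> ctr[1]=0
Ev 2: PC=1 idx=1 pred=N actual=N -> ctr[1]=0
Ev 3: PC=7 idx=3 pred=N actual=N -> ctr[3]=0
Ev 4: PC=1 idx=1 pred=N actual=T -> ctr[1]=1
Ev 5: PC=1 idx=1 pred=N actual=N -> ctr[1]=0
Ev 6: PC=7 idx=3 pred=N actual=T -> ctr[3]=1
Ev 7: PC=1 idx=1 pred=N actual=T -> ctr[1]=1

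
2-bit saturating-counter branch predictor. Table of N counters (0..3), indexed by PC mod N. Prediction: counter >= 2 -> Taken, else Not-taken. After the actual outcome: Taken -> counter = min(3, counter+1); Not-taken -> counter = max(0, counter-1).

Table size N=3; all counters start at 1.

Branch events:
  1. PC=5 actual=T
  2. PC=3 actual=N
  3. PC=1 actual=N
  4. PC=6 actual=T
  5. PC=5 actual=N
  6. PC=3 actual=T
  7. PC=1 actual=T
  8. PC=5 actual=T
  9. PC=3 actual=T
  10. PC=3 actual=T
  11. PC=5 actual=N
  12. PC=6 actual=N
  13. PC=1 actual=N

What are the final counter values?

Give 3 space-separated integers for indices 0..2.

Ev 1: PC=5 idx=2 pred=N actual=T -> ctr[2]=2
Ev 2: PC=3 idx=0 pred=N actual=N -> ctr[0]=0
Ev 3: PC=1 idx=1 pred=N actual=N -> ctr[1]=0
Ev 4: PC=6 idx=0 pred=N actual=T -> ctr[0]=1
Ev 5: PC=5 idx=2 pred=T actual=N -> ctr[2]=1
Ev 6: PC=3 idx=0 pred=N actual=T -> ctr[0]=2
Ev 7: PC=1 idx=1 pred=N actual=T -> ctr[1]=1
Ev 8: PC=5 idx=2 pred=N actual=T -> ctr[2]=2
Ev 9: PC=3 idx=0 pred=T actual=T -> ctr[0]=3
Ev 10: PC=3 idx=0 pred=T actual=T -> ctr[0]=3
Ev 11: PC=5 idx=2 pred=T actual=N -> ctr[2]=1
Ev 12: PC=6 idx=0 pred=T actual=N -> ctr[0]=2
Ev 13: PC=1 idx=1 pred=N actual=N -> ctr[1]=0

Answer: 2 0 1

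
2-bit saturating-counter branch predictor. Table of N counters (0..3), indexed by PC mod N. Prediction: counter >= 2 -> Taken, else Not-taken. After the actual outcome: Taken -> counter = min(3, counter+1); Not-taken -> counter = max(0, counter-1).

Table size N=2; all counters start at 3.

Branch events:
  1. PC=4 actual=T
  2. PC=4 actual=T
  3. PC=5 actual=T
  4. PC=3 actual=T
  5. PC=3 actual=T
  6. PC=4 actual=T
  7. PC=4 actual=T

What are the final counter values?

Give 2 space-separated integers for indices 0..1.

Ev 1: PC=4 idx=0 pred=T actual=T -> ctr[0]=3
Ev 2: PC=4 idx=0 pred=T actual=T -> ctr[0]=3
Ev 3: PC=5 idx=1 pred=T actual=T -> ctr[1]=3
Ev 4: PC=3 idx=1 pred=T actual=T -> ctr[1]=3
Ev 5: PC=3 idx=1 pred=T actual=T -> ctr[1]=3
Ev 6: PC=4 idx=0 pred=T actual=T -> ctr[0]=3
Ev 7: PC=4 idx=0 pred=T actual=T -> ctr[0]=3

Answer: 3 3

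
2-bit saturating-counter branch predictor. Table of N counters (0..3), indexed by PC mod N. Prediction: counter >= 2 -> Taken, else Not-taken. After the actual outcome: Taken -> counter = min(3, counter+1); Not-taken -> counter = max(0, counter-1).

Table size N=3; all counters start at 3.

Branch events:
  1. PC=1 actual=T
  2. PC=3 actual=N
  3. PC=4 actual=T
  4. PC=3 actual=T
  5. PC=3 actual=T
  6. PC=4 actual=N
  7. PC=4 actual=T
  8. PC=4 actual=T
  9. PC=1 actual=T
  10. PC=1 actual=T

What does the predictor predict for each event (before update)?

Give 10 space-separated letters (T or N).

Answer: T T T T T T T T T T

Derivation:
Ev 1: PC=1 idx=1 pred=T actual=T -> ctr[1]=3
Ev 2: PC=3 idx=0 pred=T actual=N -> ctr[0]=2
Ev 3: PC=4 idx=1 pred=T actual=T -> ctr[1]=3
Ev 4: PC=3 idx=0 pred=T actual=T -> ctr[0]=3
Ev 5: PC=3 idx=0 pred=T actual=T -> ctr[0]=3
Ev 6: PC=4 idx=1 pred=T actual=N -> ctr[1]=2
Ev 7: PC=4 idx=1 pred=T actual=T -> ctr[1]=3
Ev 8: PC=4 idx=1 pred=T actual=T -> ctr[1]=3
Ev 9: PC=1 idx=1 pred=T actual=T -> ctr[1]=3
Ev 10: PC=1 idx=1 pred=T actual=T -> ctr[1]=3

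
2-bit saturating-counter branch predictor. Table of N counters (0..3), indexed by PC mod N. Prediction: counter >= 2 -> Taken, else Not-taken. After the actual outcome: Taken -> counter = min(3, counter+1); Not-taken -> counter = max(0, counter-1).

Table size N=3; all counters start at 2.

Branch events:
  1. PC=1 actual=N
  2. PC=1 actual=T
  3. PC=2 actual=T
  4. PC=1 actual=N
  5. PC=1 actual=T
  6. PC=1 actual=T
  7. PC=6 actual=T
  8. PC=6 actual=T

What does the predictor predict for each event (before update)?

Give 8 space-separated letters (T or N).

Ev 1: PC=1 idx=1 pred=T actual=N -> ctr[1]=1
Ev 2: PC=1 idx=1 pred=N actual=T -> ctr[1]=2
Ev 3: PC=2 idx=2 pred=T actual=T -> ctr[2]=3
Ev 4: PC=1 idx=1 pred=T actual=N -> ctr[1]=1
Ev 5: PC=1 idx=1 pred=N actual=T -> ctr[1]=2
Ev 6: PC=1 idx=1 pred=T actual=T -> ctr[1]=3
Ev 7: PC=6 idx=0 pred=T actual=T -> ctr[0]=3
Ev 8: PC=6 idx=0 pred=T actual=T -> ctr[0]=3

Answer: T N T T N T T T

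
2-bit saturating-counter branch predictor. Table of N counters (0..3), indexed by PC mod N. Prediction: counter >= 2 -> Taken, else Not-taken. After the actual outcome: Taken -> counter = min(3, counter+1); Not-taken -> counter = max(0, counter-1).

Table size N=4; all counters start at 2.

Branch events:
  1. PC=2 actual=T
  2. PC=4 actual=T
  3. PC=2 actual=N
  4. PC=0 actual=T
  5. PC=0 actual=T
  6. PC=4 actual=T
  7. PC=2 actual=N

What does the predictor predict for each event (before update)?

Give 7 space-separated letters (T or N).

Answer: T T T T T T T

Derivation:
Ev 1: PC=2 idx=2 pred=T actual=T -> ctr[2]=3
Ev 2: PC=4 idx=0 pred=T actual=T -> ctr[0]=3
Ev 3: PC=2 idx=2 pred=T actual=N -> ctr[2]=2
Ev 4: PC=0 idx=0 pred=T actual=T -> ctr[0]=3
Ev 5: PC=0 idx=0 pred=T actual=T -> ctr[0]=3
Ev 6: PC=4 idx=0 pred=T actual=T -> ctr[0]=3
Ev 7: PC=2 idx=2 pred=T actual=N -> ctr[2]=1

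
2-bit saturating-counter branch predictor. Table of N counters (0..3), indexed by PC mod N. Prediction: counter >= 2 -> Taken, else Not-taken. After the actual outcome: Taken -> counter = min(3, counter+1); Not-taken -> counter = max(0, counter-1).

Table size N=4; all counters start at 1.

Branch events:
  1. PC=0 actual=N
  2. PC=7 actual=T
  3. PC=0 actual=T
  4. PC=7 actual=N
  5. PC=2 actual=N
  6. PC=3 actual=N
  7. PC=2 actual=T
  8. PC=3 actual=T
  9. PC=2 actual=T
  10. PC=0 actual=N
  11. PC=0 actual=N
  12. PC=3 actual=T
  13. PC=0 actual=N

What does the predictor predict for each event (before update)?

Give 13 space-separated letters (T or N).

Answer: N N N T N N N N N N N N N

Derivation:
Ev 1: PC=0 idx=0 pred=N actual=N -> ctr[0]=0
Ev 2: PC=7 idx=3 pred=N actual=T -> ctr[3]=2
Ev 3: PC=0 idx=0 pred=N actual=T -> ctr[0]=1
Ev 4: PC=7 idx=3 pred=T actual=N -> ctr[3]=1
Ev 5: PC=2 idx=2 pred=N actual=N -> ctr[2]=0
Ev 6: PC=3 idx=3 pred=N actual=N -> ctr[3]=0
Ev 7: PC=2 idx=2 pred=N actual=T -> ctr[2]=1
Ev 8: PC=3 idx=3 pred=N actual=T -> ctr[3]=1
Ev 9: PC=2 idx=2 pred=N actual=T -> ctr[2]=2
Ev 10: PC=0 idx=0 pred=N actual=N -> ctr[0]=0
Ev 11: PC=0 idx=0 pred=N actual=N -> ctr[0]=0
Ev 12: PC=3 idx=3 pred=N actual=T -> ctr[3]=2
Ev 13: PC=0 idx=0 pred=N actual=N -> ctr[0]=0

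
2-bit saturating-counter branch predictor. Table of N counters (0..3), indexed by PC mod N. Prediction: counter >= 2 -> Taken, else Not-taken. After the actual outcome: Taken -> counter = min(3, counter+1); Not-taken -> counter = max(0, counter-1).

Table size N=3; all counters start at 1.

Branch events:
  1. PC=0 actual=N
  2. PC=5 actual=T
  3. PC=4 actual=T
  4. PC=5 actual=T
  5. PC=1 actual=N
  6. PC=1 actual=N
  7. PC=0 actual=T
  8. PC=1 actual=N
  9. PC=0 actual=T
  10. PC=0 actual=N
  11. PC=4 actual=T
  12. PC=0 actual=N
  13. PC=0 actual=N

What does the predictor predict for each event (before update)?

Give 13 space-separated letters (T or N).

Ev 1: PC=0 idx=0 pred=N actual=N -> ctr[0]=0
Ev 2: PC=5 idx=2 pred=N actual=T -> ctr[2]=2
Ev 3: PC=4 idx=1 pred=N actual=T -> ctr[1]=2
Ev 4: PC=5 idx=2 pred=T actual=T -> ctr[2]=3
Ev 5: PC=1 idx=1 pred=T actual=N -> ctr[1]=1
Ev 6: PC=1 idx=1 pred=N actual=N -> ctr[1]=0
Ev 7: PC=0 idx=0 pred=N actual=T -> ctr[0]=1
Ev 8: PC=1 idx=1 pred=N actual=N -> ctr[1]=0
Ev 9: PC=0 idx=0 pred=N actual=T -> ctr[0]=2
Ev 10: PC=0 idx=0 pred=T actual=N -> ctr[0]=1
Ev 11: PC=4 idx=1 pred=N actual=T -> ctr[1]=1
Ev 12: PC=0 idx=0 pred=N actual=N -> ctr[0]=0
Ev 13: PC=0 idx=0 pred=N actual=N -> ctr[0]=0

Answer: N N N T T N N N N T N N N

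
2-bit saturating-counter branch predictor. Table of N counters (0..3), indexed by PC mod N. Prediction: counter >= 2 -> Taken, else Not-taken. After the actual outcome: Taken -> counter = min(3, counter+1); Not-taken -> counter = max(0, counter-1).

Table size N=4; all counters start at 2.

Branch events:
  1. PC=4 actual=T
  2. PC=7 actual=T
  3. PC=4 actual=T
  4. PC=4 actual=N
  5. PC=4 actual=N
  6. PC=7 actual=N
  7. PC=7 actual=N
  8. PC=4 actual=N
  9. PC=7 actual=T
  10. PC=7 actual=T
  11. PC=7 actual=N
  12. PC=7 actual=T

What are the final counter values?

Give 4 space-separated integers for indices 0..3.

Answer: 0 2 2 3

Derivation:
Ev 1: PC=4 idx=0 pred=T actual=T -> ctr[0]=3
Ev 2: PC=7 idx=3 pred=T actual=T -> ctr[3]=3
Ev 3: PC=4 idx=0 pred=T actual=T -> ctr[0]=3
Ev 4: PC=4 idx=0 pred=T actual=N -> ctr[0]=2
Ev 5: PC=4 idx=0 pred=T actual=N -> ctr[0]=1
Ev 6: PC=7 idx=3 pred=T actual=N -> ctr[3]=2
Ev 7: PC=7 idx=3 pred=T actual=N -> ctr[3]=1
Ev 8: PC=4 idx=0 pred=N actual=N -> ctr[0]=0
Ev 9: PC=7 idx=3 pred=N actual=T -> ctr[3]=2
Ev 10: PC=7 idx=3 pred=T actual=T -> ctr[3]=3
Ev 11: PC=7 idx=3 pred=T actual=N -> ctr[3]=2
Ev 12: PC=7 idx=3 pred=T actual=T -> ctr[3]=3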